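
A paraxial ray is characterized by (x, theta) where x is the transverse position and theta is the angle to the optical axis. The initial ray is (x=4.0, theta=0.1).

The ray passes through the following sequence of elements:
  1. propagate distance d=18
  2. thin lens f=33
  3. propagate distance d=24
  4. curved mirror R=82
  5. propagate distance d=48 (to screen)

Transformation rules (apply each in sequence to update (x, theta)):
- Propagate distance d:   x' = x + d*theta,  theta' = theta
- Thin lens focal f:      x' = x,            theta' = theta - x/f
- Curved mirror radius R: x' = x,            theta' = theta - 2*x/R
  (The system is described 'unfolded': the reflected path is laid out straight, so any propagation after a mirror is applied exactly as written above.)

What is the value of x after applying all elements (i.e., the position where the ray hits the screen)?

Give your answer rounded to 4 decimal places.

Answer: -4.3162

Derivation:
Initial: x=4.0000 theta=0.1000
After 1 (propagate distance d=18): x=5.8000 theta=0.1000
After 2 (thin lens f=33): x=5.8000 theta=-5/66 (≈-0.0758)
After 3 (propagate distance d=24): x=219/55 (≈3.9818) theta=-5/66 (≈-0.0758)
After 4 (curved mirror R=82): x=219/55 (≈3.9818) theta=-2339/13530 (≈-0.1729)
After 5 (propagate distance d=48 (to screen)): x=-9733/2255 (≈-4.3162) theta=-2339/13530 (≈-0.1729)
Rounded to 4 decimal places: x = -4.3162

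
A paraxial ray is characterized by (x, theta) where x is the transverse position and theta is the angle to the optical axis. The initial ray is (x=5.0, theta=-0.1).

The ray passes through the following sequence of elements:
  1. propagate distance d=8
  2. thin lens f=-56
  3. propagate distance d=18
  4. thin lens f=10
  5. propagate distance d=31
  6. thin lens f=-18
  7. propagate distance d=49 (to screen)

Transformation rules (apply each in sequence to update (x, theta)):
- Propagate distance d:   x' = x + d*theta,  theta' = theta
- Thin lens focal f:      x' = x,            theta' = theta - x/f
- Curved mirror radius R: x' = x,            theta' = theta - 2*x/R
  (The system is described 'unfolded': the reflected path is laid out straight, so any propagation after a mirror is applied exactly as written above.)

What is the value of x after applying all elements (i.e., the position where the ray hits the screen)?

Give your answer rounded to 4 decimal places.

Answer: -51.7972

Derivation:
Initial: x=5.0000 theta=-0.1000
After 1 (propagate distance d=8): x=4.2000 theta=-0.1000
After 2 (thin lens f=-56): x=4.2000 theta=-0.0250
After 3 (propagate distance d=18): x=3.7500 theta=-0.0250
After 4 (thin lens f=10): x=3.7500 theta=-0.4000
After 5 (propagate distance d=31): x=-8.6500 theta=-0.4000
After 6 (thin lens f=-18): x=-8.6500 theta=-317/360 (≈-0.8806)
After 7 (propagate distance d=49 (to screen)): x=-18647/360 (≈-51.7972) theta=-317/360 (≈-0.8806)
Rounded to 4 decimal places: x = -51.7972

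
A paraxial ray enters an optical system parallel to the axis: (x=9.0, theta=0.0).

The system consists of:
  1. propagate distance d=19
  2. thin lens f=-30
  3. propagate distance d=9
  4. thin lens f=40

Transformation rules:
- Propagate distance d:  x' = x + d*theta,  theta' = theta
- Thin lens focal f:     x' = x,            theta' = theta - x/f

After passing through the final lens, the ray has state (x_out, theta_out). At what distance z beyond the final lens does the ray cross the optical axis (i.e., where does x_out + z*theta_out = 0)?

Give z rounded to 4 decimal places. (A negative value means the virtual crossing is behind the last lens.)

Answer: -1560.0000

Derivation:
Initial: x=9.0000 theta=0.0000
After 1 (propagate distance d=19): x=9.0000 theta=0.0000
After 2 (thin lens f=-30): x=9.0000 theta=0.3000
After 3 (propagate distance d=9): x=11.7000 theta=0.3000
After 4 (thin lens f=40): x=11.7000 theta=0.0075
z_focus = -x_out/theta_out = -(11.7000)/(0.0075) = -1560.0000
Rounded to 4 decimal places: z = -1560.0000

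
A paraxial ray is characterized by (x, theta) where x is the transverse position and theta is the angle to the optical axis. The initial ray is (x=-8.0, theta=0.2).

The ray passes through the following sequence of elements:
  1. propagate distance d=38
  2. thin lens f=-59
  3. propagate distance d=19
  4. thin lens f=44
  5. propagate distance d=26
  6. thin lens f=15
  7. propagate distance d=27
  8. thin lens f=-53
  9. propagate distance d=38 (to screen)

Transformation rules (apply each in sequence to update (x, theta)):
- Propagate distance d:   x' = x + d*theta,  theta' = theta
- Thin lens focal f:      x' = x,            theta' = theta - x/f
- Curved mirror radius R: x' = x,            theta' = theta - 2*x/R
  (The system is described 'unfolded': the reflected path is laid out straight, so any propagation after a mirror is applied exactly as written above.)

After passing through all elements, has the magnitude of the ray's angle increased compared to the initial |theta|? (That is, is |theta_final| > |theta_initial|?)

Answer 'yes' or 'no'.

Initial: x=-8.0000 theta=0.2000
After 1 (propagate distance d=38): x=-0.4000 theta=0.2000
After 2 (thin lens f=-59): x=-0.4000 theta=57/295 (≈0.1932)
After 3 (propagate distance d=19): x=193/59 (≈3.2712) theta=57/295 (≈0.1932)
After 4 (thin lens f=44): x=193/59 (≈3.2712) theta=1543/12980 (≈0.1189)
After 5 (propagate distance d=26): x=41289/6490 (≈6.3619) theta=1543/12980 (≈0.1189)
After 6 (thin lens f=15): x=41289/6490 (≈6.3619) theta=-1801/5900 (≈-0.3053)
After 7 (propagate distance d=27): x=-122007/64900 (≈-1.8799) theta=-1801/5900 (≈-0.3053)
After 8 (thin lens f=-53): x=-122007/64900 (≈-1.8799) theta=-117199/343970 (≈-0.3407)
After 9 (propagate distance d=38 (to screen)): x=-51001991/3439700 (≈-14.8275) theta=-117199/343970 (≈-0.3407)
|theta_initial|=0.2000 |theta_final|=117199/343970 (≈0.3407) -> increased

Answer: yes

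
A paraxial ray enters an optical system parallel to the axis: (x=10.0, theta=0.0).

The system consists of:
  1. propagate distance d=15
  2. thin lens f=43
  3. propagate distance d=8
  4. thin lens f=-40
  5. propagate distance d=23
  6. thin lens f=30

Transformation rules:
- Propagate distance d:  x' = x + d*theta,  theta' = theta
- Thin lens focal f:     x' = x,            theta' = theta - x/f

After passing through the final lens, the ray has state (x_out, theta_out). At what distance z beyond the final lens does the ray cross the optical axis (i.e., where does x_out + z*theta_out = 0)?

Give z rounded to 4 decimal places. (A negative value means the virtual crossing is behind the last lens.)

Answer: 26.8641

Derivation:
Initial: x=10.0000 theta=0.0000
After 1 (propagate distance d=15): x=10.0000 theta=0.0000
After 2 (thin lens f=43): x=10.0000 theta=-10/43 (≈-0.2326)
After 3 (propagate distance d=8): x=350/43 (≈8.1395) theta=-10/43 (≈-0.2326)
After 4 (thin lens f=-40): x=350/43 (≈8.1395) theta=-5/172 (≈-0.0291)
After 5 (propagate distance d=23): x=1285/172 (≈7.4709) theta=-5/172 (≈-0.0291)
After 6 (thin lens f=30): x=1285/172 (≈7.4709) theta=-287/1032 (≈-0.2781)
z_focus = -x_out/theta_out = -(1285/172)/(-287/1032) = 7710/287 ≈ 26.8641
Rounded to 4 decimal places: z = 26.8641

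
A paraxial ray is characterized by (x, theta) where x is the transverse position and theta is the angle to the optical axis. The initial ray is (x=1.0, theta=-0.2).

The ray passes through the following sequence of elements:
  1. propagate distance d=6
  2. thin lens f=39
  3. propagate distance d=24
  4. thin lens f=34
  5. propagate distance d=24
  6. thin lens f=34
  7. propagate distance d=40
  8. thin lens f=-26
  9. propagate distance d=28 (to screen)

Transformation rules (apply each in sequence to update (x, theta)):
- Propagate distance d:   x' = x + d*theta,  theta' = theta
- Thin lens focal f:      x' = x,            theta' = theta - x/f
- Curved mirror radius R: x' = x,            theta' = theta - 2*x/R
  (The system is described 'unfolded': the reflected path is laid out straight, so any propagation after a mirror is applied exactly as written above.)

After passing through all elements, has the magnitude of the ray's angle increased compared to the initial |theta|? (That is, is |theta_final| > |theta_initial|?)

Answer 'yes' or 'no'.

Answer: no

Derivation:
Initial: x=1.0000 theta=-0.2000
After 1 (propagate distance d=6): x=-0.2000 theta=-0.2000
After 2 (thin lens f=39): x=-0.2000 theta=-38/195 (≈-0.1949)
After 3 (propagate distance d=24): x=-317/65 (≈-4.8769) theta=-38/195 (≈-0.1949)
After 4 (thin lens f=34): x=-317/65 (≈-4.8769) theta=-341/6630 (≈-0.0514)
After 5 (propagate distance d=24): x=-6753/1105 (≈-6.1113) theta=-341/6630 (≈-0.0514)
After 6 (thin lens f=34): x=-6753/1105 (≈-6.1113) theta=7231/56355 (≈0.1283)
After 7 (propagate distance d=40): x=-55163/56355 (≈-0.9788) theta=7231/56355 (≈0.1283)
After 8 (thin lens f=-26): x=-55163/56355 (≈-0.9788) theta=44281/488410 (≈0.0907)
After 9 (propagate distance d=28 (to screen)): x=1142683/732615 (≈1.5597) theta=44281/488410 (≈0.0907)
|theta_initial|=0.2000 |theta_final|=44281/488410 (≈0.0907) -> not increased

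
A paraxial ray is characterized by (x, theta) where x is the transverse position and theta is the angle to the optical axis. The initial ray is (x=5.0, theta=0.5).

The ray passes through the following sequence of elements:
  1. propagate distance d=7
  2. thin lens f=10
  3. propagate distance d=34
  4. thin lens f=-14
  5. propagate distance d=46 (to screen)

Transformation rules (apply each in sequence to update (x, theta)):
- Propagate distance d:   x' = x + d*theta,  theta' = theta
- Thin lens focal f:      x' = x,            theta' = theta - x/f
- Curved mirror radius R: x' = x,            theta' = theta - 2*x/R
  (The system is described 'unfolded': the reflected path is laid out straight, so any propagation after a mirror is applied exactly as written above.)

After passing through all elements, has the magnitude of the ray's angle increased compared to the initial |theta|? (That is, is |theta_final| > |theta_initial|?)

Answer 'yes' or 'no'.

Answer: yes

Derivation:
Initial: x=5.0000 theta=0.5000
After 1 (propagate distance d=7): x=8.5000 theta=0.5000
After 2 (thin lens f=10): x=8.5000 theta=-0.3500
After 3 (propagate distance d=34): x=-3.4000 theta=-0.3500
After 4 (thin lens f=-14): x=-3.4000 theta=-83/140 (≈-0.5929)
After 5 (propagate distance d=46 (to screen)): x=-2147/70 (≈-30.6714) theta=-83/140 (≈-0.5929)
|theta_initial|=0.5000 |theta_final|=83/140 (≈0.5929) -> increased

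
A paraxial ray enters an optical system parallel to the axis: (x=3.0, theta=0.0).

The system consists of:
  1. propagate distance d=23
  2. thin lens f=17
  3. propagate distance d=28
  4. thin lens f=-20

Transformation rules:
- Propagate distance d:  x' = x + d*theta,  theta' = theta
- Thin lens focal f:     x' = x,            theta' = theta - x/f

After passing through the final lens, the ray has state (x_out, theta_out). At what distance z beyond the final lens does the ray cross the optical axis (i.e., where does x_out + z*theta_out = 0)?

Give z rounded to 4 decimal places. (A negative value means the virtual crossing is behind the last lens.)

Initial: x=3.0000 theta=0.0000
After 1 (propagate distance d=23): x=3.0000 theta=0.0000
After 2 (thin lens f=17): x=3.0000 theta=-3/17 (≈-0.1765)
After 3 (propagate distance d=28): x=-33/17 (≈-1.9412) theta=-3/17 (≈-0.1765)
After 4 (thin lens f=-20): x=-33/17 (≈-1.9412) theta=-93/340 (≈-0.2735)
z_focus = -x_out/theta_out = -(-33/17)/(-93/340) = -220/31 ≈ -7.0968
Rounded to 4 decimal places: z = -7.0968

Answer: -7.0968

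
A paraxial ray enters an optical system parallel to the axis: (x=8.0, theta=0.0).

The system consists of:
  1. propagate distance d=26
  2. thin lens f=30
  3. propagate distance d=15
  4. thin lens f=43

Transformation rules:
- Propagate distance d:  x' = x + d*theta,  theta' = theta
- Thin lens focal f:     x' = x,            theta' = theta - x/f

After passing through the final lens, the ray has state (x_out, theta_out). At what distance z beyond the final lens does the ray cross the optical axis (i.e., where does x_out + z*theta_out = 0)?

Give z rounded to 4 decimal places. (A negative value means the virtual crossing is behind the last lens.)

Initial: x=8.0000 theta=0.0000
After 1 (propagate distance d=26): x=8.0000 theta=0.0000
After 2 (thin lens f=30): x=8.0000 theta=-4/15 (≈-0.2667)
After 3 (propagate distance d=15): x=4.0000 theta=-4/15 (≈-0.2667)
After 4 (thin lens f=43): x=4.0000 theta=-232/645 (≈-0.3597)
z_focus = -x_out/theta_out = -(4.0000)/(-232/645) = 645/58 ≈ 11.1207
Rounded to 4 decimal places: z = 11.1207

Answer: 11.1207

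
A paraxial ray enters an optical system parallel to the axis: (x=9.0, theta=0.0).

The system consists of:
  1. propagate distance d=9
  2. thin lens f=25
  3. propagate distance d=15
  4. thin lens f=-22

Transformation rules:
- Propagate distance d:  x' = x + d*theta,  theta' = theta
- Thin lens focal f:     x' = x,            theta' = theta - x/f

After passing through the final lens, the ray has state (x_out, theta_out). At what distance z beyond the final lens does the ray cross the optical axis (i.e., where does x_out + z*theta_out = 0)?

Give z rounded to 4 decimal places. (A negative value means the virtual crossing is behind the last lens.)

Initial: x=9.0000 theta=0.0000
After 1 (propagate distance d=9): x=9.0000 theta=0.0000
After 2 (thin lens f=25): x=9.0000 theta=-0.3600
After 3 (propagate distance d=15): x=3.6000 theta=-0.3600
After 4 (thin lens f=-22): x=3.6000 theta=-54/275 (≈-0.1964)
z_focus = -x_out/theta_out = -(3.6000)/(-54/275) = 55/3 ≈ 18.3333
Rounded to 4 decimal places: z = 18.3333

Answer: 18.3333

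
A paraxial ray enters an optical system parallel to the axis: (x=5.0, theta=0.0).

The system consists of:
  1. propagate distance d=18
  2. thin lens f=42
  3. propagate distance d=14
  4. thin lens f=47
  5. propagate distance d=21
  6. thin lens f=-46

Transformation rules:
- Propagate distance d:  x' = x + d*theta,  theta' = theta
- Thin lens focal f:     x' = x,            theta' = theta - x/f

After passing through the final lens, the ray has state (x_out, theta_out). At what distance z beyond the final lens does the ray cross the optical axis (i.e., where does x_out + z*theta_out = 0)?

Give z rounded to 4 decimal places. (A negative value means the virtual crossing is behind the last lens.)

Initial: x=5.0000 theta=0.0000
After 1 (propagate distance d=18): x=5.0000 theta=0.0000
After 2 (thin lens f=42): x=5.0000 theta=-5/42 (≈-0.1190)
After 3 (propagate distance d=14): x=10/3 (≈3.3333) theta=-5/42 (≈-0.1190)
After 4 (thin lens f=47): x=10/3 (≈3.3333) theta=-125/658 (≈-0.1900)
After 5 (propagate distance d=21): x=-185/282 (≈-0.6560) theta=-125/658 (≈-0.1900)
After 6 (thin lens f=-46): x=-185/282 (≈-0.6560) theta=-18545/90804 (≈-0.2042)
z_focus = -x_out/theta_out = -(-185/282)/(-18545/90804) = -11914/3709 ≈ -3.2122
Rounded to 4 decimal places: z = -3.2122

Answer: -3.2122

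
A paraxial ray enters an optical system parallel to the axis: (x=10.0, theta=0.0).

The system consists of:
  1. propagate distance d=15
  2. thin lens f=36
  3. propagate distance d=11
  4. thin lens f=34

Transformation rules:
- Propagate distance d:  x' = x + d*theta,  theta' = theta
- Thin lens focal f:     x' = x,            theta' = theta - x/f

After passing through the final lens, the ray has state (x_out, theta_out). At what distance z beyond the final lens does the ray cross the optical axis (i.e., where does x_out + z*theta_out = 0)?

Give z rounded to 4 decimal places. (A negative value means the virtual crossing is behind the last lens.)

Initial: x=10.0000 theta=0.0000
After 1 (propagate distance d=15): x=10.0000 theta=0.0000
After 2 (thin lens f=36): x=10.0000 theta=-5/18 (≈-0.2778)
After 3 (propagate distance d=11): x=125/18 (≈6.9444) theta=-5/18 (≈-0.2778)
After 4 (thin lens f=34): x=125/18 (≈6.9444) theta=-295/612 (≈-0.4820)
z_focus = -x_out/theta_out = -(125/18)/(-295/612) = 850/59 ≈ 14.4068
Rounded to 4 decimal places: z = 14.4068

Answer: 14.4068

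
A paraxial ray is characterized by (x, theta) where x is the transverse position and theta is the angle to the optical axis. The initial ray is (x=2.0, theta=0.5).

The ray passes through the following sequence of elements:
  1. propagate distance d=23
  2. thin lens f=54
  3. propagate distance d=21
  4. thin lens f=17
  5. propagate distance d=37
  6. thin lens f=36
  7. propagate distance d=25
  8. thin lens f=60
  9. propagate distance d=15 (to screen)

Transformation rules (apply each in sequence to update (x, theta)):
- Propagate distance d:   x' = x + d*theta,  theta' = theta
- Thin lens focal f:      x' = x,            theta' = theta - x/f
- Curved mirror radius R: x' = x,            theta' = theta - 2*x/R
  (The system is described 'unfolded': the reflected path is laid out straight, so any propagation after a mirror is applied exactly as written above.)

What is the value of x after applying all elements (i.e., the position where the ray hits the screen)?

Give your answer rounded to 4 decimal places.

Initial: x=2.0000 theta=0.5000
After 1 (propagate distance d=23): x=13.5000 theta=0.5000
After 2 (thin lens f=54): x=13.5000 theta=0.2500
After 3 (propagate distance d=21): x=18.7500 theta=0.2500
After 4 (thin lens f=17): x=18.7500 theta=-29/34 (≈-0.8529)
After 5 (propagate distance d=37): x=-871/68 (≈-12.8088) theta=-29/34 (≈-0.8529)
After 6 (thin lens f=36): x=-871/68 (≈-12.8088) theta=-1217/2448 (≈-0.4971)
After 7 (propagate distance d=25): x=-61781/2448 (≈-25.2373) theta=-1217/2448 (≈-0.4971)
After 8 (thin lens f=60): x=-61781/2448 (≈-25.2373) theta=-11239/146880 (≈-0.0765)
After 9 (propagate distance d=15 (to screen)): x=-28707/1088 (≈-26.3851) theta=-11239/146880 (≈-0.0765)
Rounded to 4 decimal places: x = -26.3851

Answer: -26.3851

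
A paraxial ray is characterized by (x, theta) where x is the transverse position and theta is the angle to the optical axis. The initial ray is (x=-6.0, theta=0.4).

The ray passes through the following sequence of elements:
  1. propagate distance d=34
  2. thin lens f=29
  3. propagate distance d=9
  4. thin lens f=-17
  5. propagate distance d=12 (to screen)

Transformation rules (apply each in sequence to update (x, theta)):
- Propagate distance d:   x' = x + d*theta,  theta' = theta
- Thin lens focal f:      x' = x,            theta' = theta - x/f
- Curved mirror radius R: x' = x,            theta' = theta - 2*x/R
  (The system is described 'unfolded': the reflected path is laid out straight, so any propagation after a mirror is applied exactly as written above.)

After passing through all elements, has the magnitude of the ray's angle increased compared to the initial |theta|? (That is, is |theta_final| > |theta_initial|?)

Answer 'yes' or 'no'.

Initial: x=-6.0000 theta=0.4000
After 1 (propagate distance d=34): x=7.6000 theta=0.4000
After 2 (thin lens f=29): x=7.6000 theta=4/29 (≈0.1379)
After 3 (propagate distance d=9): x=1282/145 (≈8.8414) theta=4/29 (≈0.1379)
After 4 (thin lens f=-17): x=1282/145 (≈8.8414) theta=1622/2465 (≈0.6580)
After 5 (propagate distance d=12 (to screen)): x=41258/2465 (≈16.7375) theta=1622/2465 (≈0.6580)
|theta_initial|=0.4000 |theta_final|=1622/2465 (≈0.6580) -> increased

Answer: yes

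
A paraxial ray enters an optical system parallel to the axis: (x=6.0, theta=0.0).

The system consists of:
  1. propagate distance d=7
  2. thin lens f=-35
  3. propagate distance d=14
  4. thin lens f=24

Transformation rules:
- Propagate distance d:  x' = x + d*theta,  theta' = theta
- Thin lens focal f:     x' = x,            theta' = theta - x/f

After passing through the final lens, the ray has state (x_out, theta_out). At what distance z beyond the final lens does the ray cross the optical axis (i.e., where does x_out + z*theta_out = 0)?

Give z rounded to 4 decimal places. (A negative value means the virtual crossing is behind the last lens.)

Initial: x=6.0000 theta=0.0000
After 1 (propagate distance d=7): x=6.0000 theta=0.0000
After 2 (thin lens f=-35): x=6.0000 theta=6/35 (≈0.1714)
After 3 (propagate distance d=14): x=8.4000 theta=6/35 (≈0.1714)
After 4 (thin lens f=24): x=8.4000 theta=-5/28 (≈-0.1786)
z_focus = -x_out/theta_out = -(8.4000)/(-5/28) = 47.0400
Rounded to 4 decimal places: z = 47.0400

Answer: 47.0400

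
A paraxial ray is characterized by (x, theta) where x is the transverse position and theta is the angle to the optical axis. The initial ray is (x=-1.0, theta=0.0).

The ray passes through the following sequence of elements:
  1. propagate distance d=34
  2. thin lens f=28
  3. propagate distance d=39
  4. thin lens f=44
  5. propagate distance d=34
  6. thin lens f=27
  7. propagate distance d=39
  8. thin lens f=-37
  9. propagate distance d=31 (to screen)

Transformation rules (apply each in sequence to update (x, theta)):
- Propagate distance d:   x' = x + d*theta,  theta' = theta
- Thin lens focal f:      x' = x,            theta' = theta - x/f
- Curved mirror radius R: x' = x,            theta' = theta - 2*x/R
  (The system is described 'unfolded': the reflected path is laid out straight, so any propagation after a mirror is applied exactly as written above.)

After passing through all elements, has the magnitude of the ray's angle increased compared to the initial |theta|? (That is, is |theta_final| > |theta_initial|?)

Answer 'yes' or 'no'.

Answer: yes

Derivation:
Initial: x=-1.0000 theta=0.0000
After 1 (propagate distance d=34): x=-1.0000 theta=0.0000
After 2 (thin lens f=28): x=-1.0000 theta=1/28 (≈0.0357)
After 3 (propagate distance d=39): x=11/28 (≈0.3929) theta=1/28 (≈0.0357)
After 4 (thin lens f=44): x=11/28 (≈0.3929) theta=3/112 (≈0.0268)
After 5 (propagate distance d=34): x=73/56 (≈1.3036) theta=3/112 (≈0.0268)
After 6 (thin lens f=27): x=73/56 (≈1.3036) theta=-65/3024 (≈-0.0215)
After 7 (propagate distance d=39): x=67/144 (≈0.4653) theta=-65/3024 (≈-0.0215)
After 8 (thin lens f=-37): x=67/144 (≈0.4653) theta=-499/55944 (≈-0.0089)
After 9 (propagate distance d=31 (to screen)): x=21121/111888 (≈0.1888) theta=-499/55944 (≈-0.0089)
|theta_initial|=0.0000 |theta_final|=499/55944 (≈0.0089) -> increased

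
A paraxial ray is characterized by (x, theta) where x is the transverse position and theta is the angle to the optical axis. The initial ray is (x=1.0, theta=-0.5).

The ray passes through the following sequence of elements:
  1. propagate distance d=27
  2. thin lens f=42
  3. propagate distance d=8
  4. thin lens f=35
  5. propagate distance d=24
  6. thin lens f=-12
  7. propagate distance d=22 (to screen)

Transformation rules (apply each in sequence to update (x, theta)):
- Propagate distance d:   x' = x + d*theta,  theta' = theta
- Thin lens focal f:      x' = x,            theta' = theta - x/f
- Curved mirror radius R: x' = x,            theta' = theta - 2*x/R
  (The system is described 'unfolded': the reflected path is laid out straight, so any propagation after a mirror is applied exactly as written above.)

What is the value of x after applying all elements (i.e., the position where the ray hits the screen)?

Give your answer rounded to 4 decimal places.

Initial: x=1.0000 theta=-0.5000
After 1 (propagate distance d=27): x=-12.5000 theta=-0.5000
After 2 (thin lens f=42): x=-12.5000 theta=-17/84 (≈-0.2024)
After 3 (propagate distance d=8): x=-593/42 (≈-14.1190) theta=-17/84 (≈-0.2024)
After 4 (thin lens f=35): x=-593/42 (≈-14.1190) theta=197/980 (≈0.2010)
After 5 (propagate distance d=24): x=-13663/1470 (≈-9.2946) theta=197/980 (≈0.2010)
After 6 (thin lens f=-12): x=-13663/1470 (≈-9.2946) theta=-10117/17640 (≈-0.5735)
After 7 (propagate distance d=22 (to screen)): x=-38653/1764 (≈-21.9121) theta=-10117/17640 (≈-0.5735)
Rounded to 4 decimal places: x = -21.9121

Answer: -21.9121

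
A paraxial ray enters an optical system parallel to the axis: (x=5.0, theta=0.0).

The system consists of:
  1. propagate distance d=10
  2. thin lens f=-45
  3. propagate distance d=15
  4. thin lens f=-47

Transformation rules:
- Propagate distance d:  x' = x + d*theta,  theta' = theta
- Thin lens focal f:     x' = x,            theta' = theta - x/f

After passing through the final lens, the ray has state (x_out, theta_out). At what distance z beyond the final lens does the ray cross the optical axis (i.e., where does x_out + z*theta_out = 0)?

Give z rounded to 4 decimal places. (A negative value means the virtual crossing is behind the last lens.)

Initial: x=5.0000 theta=0.0000
After 1 (propagate distance d=10): x=5.0000 theta=0.0000
After 2 (thin lens f=-45): x=5.0000 theta=1/9 (≈0.1111)
After 3 (propagate distance d=15): x=20/3 (≈6.6667) theta=1/9 (≈0.1111)
After 4 (thin lens f=-47): x=20/3 (≈6.6667) theta=107/423 (≈0.2530)
z_focus = -x_out/theta_out = -(20/3)/(107/423) = -2820/107 ≈ -26.3551
Rounded to 4 decimal places: z = -26.3551

Answer: -26.3551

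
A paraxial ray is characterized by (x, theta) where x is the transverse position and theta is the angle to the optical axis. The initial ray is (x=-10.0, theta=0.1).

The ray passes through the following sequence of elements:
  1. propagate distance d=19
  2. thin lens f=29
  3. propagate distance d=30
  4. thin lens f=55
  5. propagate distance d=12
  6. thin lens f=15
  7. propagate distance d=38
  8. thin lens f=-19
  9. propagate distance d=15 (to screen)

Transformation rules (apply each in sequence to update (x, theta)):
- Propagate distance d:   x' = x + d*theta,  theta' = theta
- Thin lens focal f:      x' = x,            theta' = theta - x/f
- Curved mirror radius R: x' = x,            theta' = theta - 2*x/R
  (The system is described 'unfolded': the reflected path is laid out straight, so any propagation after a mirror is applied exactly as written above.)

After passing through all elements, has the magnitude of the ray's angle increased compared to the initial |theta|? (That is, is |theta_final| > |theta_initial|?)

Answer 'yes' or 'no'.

Initial: x=-10.0000 theta=0.1000
After 1 (propagate distance d=19): x=-8.1000 theta=0.1000
After 2 (thin lens f=29): x=-8.1000 theta=11/29 (≈0.3793)
After 3 (propagate distance d=30): x=951/290 (≈3.2793) theta=11/29 (≈0.3793)
After 4 (thin lens f=55): x=951/290 (≈3.2793) theta=5099/15950 (≈0.3197)
After 5 (propagate distance d=12): x=113493/15950 (≈7.1155) theta=5099/15950 (≈0.3197)
After 6 (thin lens f=15): x=113493/15950 (≈7.1155) theta=-6168/39875 (≈-0.1547)
After 7 (propagate distance d=38): x=98697/79750 (≈1.2376) theta=-6168/39875 (≈-0.1547)
After 8 (thin lens f=-19): x=98697/79750 (≈1.2376) theta=-135687/1515250 (≈-0.0895)
After 9 (propagate distance d=15 (to screen)): x=-80031/757625 (≈-0.1056) theta=-135687/1515250 (≈-0.0895)
|theta_initial|=0.1000 |theta_final|=135687/1515250 (≈0.0895) -> not increased

Answer: no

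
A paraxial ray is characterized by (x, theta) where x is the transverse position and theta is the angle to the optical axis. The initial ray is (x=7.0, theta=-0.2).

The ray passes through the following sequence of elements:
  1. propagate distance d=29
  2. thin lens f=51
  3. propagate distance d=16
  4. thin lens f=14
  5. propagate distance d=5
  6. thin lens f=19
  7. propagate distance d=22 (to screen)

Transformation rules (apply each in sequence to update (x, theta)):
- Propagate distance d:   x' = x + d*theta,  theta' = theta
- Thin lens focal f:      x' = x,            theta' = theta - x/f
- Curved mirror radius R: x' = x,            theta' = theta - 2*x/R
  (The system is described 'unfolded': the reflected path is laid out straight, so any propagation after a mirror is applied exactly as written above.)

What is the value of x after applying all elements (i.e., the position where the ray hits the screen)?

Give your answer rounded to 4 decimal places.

Answer: -0.7655

Derivation:
Initial: x=7.0000 theta=-0.2000
After 1 (propagate distance d=29): x=1.2000 theta=-0.2000
After 2 (thin lens f=51): x=1.2000 theta=-19/85 (≈-0.2235)
After 3 (propagate distance d=16): x=-202/85 (≈-2.3765) theta=-19/85 (≈-0.2235)
After 4 (thin lens f=14): x=-202/85 (≈-2.3765) theta=-32/595 (≈-0.0538)
After 5 (propagate distance d=5): x=-1574/595 (≈-2.6454) theta=-32/595 (≈-0.0538)
After 6 (thin lens f=19): x=-1574/595 (≈-2.6454) theta=138/1615 (≈0.0854)
After 7 (propagate distance d=22 (to screen)): x=-8654/11305 (≈-0.7655) theta=138/1615 (≈0.0854)
Rounded to 4 decimal places: x = -0.7655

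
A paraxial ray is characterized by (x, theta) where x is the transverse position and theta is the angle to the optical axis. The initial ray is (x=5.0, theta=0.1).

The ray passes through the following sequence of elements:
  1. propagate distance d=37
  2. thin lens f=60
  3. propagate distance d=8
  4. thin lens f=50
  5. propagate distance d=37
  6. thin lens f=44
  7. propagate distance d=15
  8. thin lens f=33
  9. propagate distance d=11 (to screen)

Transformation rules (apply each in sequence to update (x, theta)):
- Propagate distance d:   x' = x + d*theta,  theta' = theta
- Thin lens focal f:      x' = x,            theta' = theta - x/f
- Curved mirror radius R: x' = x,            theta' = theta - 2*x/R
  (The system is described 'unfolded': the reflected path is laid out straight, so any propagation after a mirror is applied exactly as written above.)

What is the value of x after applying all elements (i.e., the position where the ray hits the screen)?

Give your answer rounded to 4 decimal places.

Initial: x=5.0000 theta=0.1000
After 1 (propagate distance d=37): x=8.7000 theta=0.1000
After 2 (thin lens f=60): x=8.7000 theta=-0.0450
After 3 (propagate distance d=8): x=8.3400 theta=-0.0450
After 4 (thin lens f=50): x=8.3400 theta=-0.2118
After 5 (propagate distance d=37): x=0.5034 theta=-0.2118
After 6 (thin lens f=44): x=0.5034 theta=-49113/220000 (≈-0.2232)
After 7 (propagate distance d=15): x=-625947/220000 (≈-2.8452) theta=-49113/220000 (≈-0.2232)
After 8 (thin lens f=33): x=-625947/220000 (≈-2.8452) theta=-165797/1210000 (≈-0.1370)
After 9 (propagate distance d=11 (to screen)): x=-957541/220000 (≈-4.3525) theta=-165797/1210000 (≈-0.1370)
Rounded to 4 decimal places: x = -4.3525

Answer: -4.3525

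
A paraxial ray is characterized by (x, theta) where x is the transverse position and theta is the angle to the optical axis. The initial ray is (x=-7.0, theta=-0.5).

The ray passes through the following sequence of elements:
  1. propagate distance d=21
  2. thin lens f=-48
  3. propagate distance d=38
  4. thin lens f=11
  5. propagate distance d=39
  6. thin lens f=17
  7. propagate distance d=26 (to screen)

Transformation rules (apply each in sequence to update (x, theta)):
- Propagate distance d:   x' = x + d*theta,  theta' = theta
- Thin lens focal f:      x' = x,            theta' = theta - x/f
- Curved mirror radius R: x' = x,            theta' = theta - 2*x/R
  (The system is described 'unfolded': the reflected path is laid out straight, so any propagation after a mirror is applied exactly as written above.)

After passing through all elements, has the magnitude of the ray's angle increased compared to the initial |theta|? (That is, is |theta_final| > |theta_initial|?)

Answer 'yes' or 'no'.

Answer: yes

Derivation:
Initial: x=-7.0000 theta=-0.5000
After 1 (propagate distance d=21): x=-17.5000 theta=-0.5000
After 2 (thin lens f=-48): x=-17.5000 theta=-83/96 (≈-0.8646)
After 3 (propagate distance d=38): x=-2417/48 (≈-50.3542) theta=-83/96 (≈-0.8646)
After 4 (thin lens f=11): x=-2417/48 (≈-50.3542) theta=1307/352 (≈3.7131)
After 5 (propagate distance d=39): x=99745/1056 (≈94.4555) theta=1307/352 (≈3.7131)
After 6 (thin lens f=17): x=99745/1056 (≈94.4555) theta=-94/51 (≈-1.8431)
After 7 (propagate distance d=26 (to screen)): x=278459/5984 (≈46.5339) theta=-94/51 (≈-1.8431)
|theta_initial|=0.5000 |theta_final|=94/51 (≈1.8431) -> increased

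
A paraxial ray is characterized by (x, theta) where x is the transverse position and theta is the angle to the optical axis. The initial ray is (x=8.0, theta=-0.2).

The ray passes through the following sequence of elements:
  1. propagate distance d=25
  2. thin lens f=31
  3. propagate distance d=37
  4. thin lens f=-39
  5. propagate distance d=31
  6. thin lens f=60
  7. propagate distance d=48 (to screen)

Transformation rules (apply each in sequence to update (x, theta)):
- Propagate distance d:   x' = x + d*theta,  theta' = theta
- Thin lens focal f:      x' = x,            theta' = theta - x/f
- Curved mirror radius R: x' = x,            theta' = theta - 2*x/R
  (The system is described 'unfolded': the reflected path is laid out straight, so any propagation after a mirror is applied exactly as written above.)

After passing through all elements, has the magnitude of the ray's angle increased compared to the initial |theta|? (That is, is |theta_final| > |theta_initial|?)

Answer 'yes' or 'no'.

Initial: x=8.0000 theta=-0.2000
After 1 (propagate distance d=25): x=3.0000 theta=-0.2000
After 2 (thin lens f=31): x=3.0000 theta=-46/155 (≈-0.2968)
After 3 (propagate distance d=37): x=-1237/155 (≈-7.9806) theta=-46/155 (≈-0.2968)
After 4 (thin lens f=-39): x=-1237/155 (≈-7.9806) theta=-3031/6045 (≈-0.5014)
After 5 (propagate distance d=31): x=-142204/6045 (≈-23.5242) theta=-3031/6045 (≈-0.5014)
After 6 (thin lens f=60): x=-142204/6045 (≈-23.5242) theta=-9914/90675 (≈-0.1093)
After 7 (propagate distance d=48 (to screen)): x=-869644/30225 (≈-28.7723) theta=-9914/90675 (≈-0.1093)
|theta_initial|=0.2000 |theta_final|=9914/90675 (≈0.1093) -> not increased

Answer: no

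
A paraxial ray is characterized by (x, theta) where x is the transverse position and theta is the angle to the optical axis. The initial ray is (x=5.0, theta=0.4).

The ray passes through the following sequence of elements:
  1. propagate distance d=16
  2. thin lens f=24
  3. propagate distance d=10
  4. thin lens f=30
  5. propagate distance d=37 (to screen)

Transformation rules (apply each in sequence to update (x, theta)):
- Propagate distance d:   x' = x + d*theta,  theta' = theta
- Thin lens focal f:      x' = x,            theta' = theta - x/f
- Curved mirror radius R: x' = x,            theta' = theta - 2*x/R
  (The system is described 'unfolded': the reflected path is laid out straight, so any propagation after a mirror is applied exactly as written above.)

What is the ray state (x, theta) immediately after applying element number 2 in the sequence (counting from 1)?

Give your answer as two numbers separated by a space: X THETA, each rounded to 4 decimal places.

Initial: x=5.0000 theta=0.4000
After 1 (propagate distance d=16): x=11.4000 theta=0.4000
After 2 (thin lens f=24): x=11.4000 theta=-0.0750
Rounded to 4 decimal places: x = 11.4000, theta = -0.0750

Answer: 11.4000 -0.0750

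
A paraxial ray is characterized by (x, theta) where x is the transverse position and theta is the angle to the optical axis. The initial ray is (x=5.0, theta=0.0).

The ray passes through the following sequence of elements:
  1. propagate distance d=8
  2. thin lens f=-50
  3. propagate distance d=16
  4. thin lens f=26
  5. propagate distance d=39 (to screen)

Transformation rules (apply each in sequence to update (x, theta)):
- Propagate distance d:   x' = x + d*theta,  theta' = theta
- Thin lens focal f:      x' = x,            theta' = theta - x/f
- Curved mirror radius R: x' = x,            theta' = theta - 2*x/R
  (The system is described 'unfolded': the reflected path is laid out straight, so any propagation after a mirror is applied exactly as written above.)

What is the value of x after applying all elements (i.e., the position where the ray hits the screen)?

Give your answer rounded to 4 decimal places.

Answer: 0.6000

Derivation:
Initial: x=5.0000 theta=0.0000
After 1 (propagate distance d=8): x=5.0000 theta=0.0000
After 2 (thin lens f=-50): x=5.0000 theta=0.1000
After 3 (propagate distance d=16): x=6.6000 theta=0.1000
After 4 (thin lens f=26): x=6.6000 theta=-2/13 (≈-0.1538)
After 5 (propagate distance d=39 (to screen)): x=0.6000 theta=-2/13 (≈-0.1538)
Rounded to 4 decimal places: x = 0.6000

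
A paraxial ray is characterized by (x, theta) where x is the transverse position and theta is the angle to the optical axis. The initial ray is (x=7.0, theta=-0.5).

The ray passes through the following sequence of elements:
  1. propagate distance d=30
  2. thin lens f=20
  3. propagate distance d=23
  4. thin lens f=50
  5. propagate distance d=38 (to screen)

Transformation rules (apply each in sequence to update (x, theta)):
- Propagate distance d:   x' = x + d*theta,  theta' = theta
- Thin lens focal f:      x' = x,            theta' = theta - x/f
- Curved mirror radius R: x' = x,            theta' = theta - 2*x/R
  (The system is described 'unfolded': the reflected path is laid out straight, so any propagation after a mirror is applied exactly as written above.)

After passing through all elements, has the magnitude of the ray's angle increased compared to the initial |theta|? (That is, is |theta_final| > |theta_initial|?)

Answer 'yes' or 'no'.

Answer: no

Derivation:
Initial: x=7.0000 theta=-0.5000
After 1 (propagate distance d=30): x=-8.0000 theta=-0.5000
After 2 (thin lens f=20): x=-8.0000 theta=-0.1000
After 3 (propagate distance d=23): x=-10.3000 theta=-0.1000
After 4 (thin lens f=50): x=-10.3000 theta=0.1060
After 5 (propagate distance d=38 (to screen)): x=-6.2720 theta=0.1060
|theta_initial|=0.5000 |theta_final|=0.1060 -> not increased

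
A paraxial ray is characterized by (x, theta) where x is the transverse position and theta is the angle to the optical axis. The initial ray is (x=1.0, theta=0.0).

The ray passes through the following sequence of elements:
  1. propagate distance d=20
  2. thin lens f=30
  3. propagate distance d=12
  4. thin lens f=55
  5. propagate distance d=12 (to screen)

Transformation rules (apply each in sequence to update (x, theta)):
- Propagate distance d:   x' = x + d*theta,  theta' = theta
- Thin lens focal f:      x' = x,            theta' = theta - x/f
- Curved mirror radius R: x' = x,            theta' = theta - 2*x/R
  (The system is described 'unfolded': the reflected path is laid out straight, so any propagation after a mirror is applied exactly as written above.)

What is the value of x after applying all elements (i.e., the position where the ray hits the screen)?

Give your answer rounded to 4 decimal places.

Answer: 0.0691

Derivation:
Initial: x=1.0000 theta=0.0000
After 1 (propagate distance d=20): x=1.0000 theta=0.0000
After 2 (thin lens f=30): x=1.0000 theta=-1/30 (≈-0.0333)
After 3 (propagate distance d=12): x=0.6000 theta=-1/30 (≈-0.0333)
After 4 (thin lens f=55): x=0.6000 theta=-73/1650 (≈-0.0442)
After 5 (propagate distance d=12 (to screen)): x=19/275 (≈0.0691) theta=-73/1650 (≈-0.0442)
Rounded to 4 decimal places: x = 0.0691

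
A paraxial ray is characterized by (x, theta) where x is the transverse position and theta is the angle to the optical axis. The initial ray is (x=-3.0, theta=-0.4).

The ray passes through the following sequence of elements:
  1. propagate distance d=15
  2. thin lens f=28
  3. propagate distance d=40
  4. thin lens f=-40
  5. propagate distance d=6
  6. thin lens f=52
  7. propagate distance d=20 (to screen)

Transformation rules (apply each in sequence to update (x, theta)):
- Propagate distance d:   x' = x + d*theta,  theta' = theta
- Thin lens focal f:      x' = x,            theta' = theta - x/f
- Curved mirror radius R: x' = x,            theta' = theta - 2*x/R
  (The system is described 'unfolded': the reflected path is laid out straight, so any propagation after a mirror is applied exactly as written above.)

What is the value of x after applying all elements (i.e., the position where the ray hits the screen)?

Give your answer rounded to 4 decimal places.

Initial: x=-3.0000 theta=-0.4000
After 1 (propagate distance d=15): x=-9.0000 theta=-0.4000
After 2 (thin lens f=28): x=-9.0000 theta=-11/140 (≈-0.0786)
After 3 (propagate distance d=40): x=-85/7 (≈-12.1429) theta=-11/140 (≈-0.0786)
After 4 (thin lens f=-40): x=-85/7 (≈-12.1429) theta=-107/280 (≈-0.3821)
After 5 (propagate distance d=6): x=-2021/140 (≈-14.4357) theta=-107/280 (≈-0.3821)
After 6 (thin lens f=52): x=-2021/140 (≈-14.4357) theta=-761/7280 (≈-0.1045)
After 7 (propagate distance d=20 (to screen)): x=-15039/910 (≈-16.5264) theta=-761/7280 (≈-0.1045)
Rounded to 4 decimal places: x = -16.5264

Answer: -16.5264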